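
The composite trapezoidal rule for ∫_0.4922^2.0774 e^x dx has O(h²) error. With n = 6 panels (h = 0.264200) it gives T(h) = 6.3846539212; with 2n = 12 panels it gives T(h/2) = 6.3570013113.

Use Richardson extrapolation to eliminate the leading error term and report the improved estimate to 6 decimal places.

6.347784

Leading term ∝ h^2; use weight 4 = 2^2.
A(h/2) − A(h) = 6.3570013113 − 6.3846539212 = -0.0276526099
Correction (A(h/2) − A(h))/(4 − 1) = (-0.0276526099)/3 = -0.0092175366
R = A(h/2) + (A(h/2) − A(h))/3 = 6.3570013113 − 0.0092175366 = 6.3477837747
Gap between inputs: 2.765e-02; correction applied: −0.0092175366.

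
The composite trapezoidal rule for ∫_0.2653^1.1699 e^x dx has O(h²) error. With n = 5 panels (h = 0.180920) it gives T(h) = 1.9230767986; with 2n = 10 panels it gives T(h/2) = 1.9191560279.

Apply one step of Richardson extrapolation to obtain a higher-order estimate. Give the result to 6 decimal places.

1.917849

The method has order 2: 2^2 = 4.
4 × 1.9191560279 − 1.9230767986 = 5.7535473130
Divide by 2^2 − 1 = 3.
Result: 1.9178491043
Correction |R − A(h/2)| = 1.307e-03; gap |A(h/2) − A(h)| = 3.921e-03.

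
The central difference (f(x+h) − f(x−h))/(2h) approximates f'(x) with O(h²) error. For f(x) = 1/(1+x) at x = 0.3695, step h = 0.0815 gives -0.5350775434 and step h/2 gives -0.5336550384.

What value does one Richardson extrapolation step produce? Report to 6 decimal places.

-0.533181

Method order is 2; weight 2^2 = 4.
4*(-0.5336550384) − (-0.5350775434) = -1.5995426102
Divide by 2^2 − 1 = 3.
R = (-1.5995426102)/3 = -0.5331808701
Gap between inputs: 1.423e-03; correction applied: +0.0004741683.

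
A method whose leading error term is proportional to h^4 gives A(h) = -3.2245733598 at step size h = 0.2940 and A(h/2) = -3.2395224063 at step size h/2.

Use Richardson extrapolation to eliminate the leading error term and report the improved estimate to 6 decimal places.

r = 4: numerator weight 16, denominator 15.
16 × (-3.2395224063) − (-3.2245733598) = -48.6077851410
Divide by 2^4 − 1 = 15.
R = (-48.6077851410)/15 = -3.2405190094

-3.240519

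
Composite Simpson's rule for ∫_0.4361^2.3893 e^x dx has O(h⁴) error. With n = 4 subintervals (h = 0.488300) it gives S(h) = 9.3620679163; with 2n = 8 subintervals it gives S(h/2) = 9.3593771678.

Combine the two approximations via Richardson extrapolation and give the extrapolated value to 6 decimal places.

Order 4 gives 2^r = 16 and 2^r − 1 = 15.
16×9.3593771678 = 149.7500346848; subtract 9.3620679163 → 140.3879667685
Divide by 2^4 − 1 = 15.
So the Richardson estimate is 9.3591977846.

9.359198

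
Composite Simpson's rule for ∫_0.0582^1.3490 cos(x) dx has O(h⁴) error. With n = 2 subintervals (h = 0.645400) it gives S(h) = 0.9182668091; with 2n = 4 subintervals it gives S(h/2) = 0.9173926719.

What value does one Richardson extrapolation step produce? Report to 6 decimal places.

0.917334

Leading term ∝ h^4; use weight 16 = 2^4.
16·0.9173926719 = 14.6782827504; 14.6782827504 − 0.9182668091 = 13.7600159413
Extrapolated: 13.7600159413 / 15 = 0.9173343961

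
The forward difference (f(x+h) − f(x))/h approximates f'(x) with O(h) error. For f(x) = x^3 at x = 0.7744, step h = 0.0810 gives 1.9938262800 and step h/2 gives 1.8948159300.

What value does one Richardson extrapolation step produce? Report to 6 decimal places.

Error is O(h^1); halving h shrinks it by 2^1 = 2.
Numerator 2·A(h/2) − A(h) = 2·1.8948159300 − 1.9938262800 = 1.7958055800
Divide by 2^1 − 1 = 1.
Result: 1.7958055800
Shift from A(h/2): −0.0990103500.

1.795806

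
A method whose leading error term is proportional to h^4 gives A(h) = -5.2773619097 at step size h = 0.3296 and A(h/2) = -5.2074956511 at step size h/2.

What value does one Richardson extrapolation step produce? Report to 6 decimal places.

Order 4 gives 2^r = 16 and 2^r − 1 = 15.
16·(-5.2074956511) − (-5.2773619097) = -78.0425685079
Extrapolated: (-78.0425685079) / 15 = -5.2028379005
Shift from A(h/2): +0.0046577506.

-5.202838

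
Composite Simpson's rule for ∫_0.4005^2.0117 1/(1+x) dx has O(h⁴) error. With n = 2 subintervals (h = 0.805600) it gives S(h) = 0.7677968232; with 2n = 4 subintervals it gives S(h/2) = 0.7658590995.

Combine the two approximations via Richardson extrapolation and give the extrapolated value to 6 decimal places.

0.765730

r = 4, so 2^r = 16.
16*0.7658590995 − 0.7677968232 = 11.4859487688
Divide by 2^4 − 1 = 15.
11.4859487688 ÷ 15 = 0.7657299179
Shift from A(h/2): −0.0001291816.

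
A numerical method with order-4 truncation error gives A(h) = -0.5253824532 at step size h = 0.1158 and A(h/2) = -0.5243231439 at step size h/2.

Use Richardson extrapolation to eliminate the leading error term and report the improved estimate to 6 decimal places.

-0.524253

Order 4 gives 2^r = 16 and 2^r − 1 = 15.
Top: 16(-0.5243231439) − (-0.5253824532) = -7.8637878492
Denominator 16 − 1 = 15.
(-7.8637878492) ÷ 15 = -0.5242525233
Gap between inputs: 1.059e-03; correction applied: +0.0000706206.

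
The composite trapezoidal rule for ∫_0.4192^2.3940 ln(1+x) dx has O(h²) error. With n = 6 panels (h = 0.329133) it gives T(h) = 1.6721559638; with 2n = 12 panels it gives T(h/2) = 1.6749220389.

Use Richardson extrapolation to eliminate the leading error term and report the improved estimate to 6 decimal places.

1.675844

The method has order 2: 2^2 = 4.
2^2*A(h/2) = 6.6996881556; minus A(h) gives 5.0275321918.
5.0275321918 ÷ 3 = 1.6758440639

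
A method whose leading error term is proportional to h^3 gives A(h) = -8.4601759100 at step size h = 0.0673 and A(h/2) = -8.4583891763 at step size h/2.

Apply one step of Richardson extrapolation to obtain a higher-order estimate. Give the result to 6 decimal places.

-8.458134

r = 3: numerator weight 8, denominator 7.
2^3*A(h/2) = -67.6671134104; minus A(h) gives -59.2069375004.
Extrapolated: (-59.2069375004) / 7 = -8.4581339286
Shift from A(h/2): +0.0002552477.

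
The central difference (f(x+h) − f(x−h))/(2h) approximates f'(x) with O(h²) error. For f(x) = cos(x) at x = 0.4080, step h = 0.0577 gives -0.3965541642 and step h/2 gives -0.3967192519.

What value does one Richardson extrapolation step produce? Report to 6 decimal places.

-0.396774

Error is O(h^2); halving h shrinks it by 2^2 = 4.
Difference of the inputs: -0.3967192519 − (-0.3965541642) = -0.0001650877
Divide by 2^2 − 1 = 3: (-0.0001650877)/3 = -0.0000550292
R = A(h/2) + (A(h/2) − A(h))/3 = -0.3967192519 − 0.0000550292 = -0.3967742811
Shift from A(h/2): −0.0000550292.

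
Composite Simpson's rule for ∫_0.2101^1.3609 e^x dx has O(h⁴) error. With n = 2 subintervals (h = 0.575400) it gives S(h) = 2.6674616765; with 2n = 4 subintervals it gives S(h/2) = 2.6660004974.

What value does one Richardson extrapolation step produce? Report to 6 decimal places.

Method order is 4; weight 2^4 = 16.
Top: 16(2.6660004974) − (2.6674616765) = 39.9885462819
Denominator 16 − 1 = 15.
Result: 2.6659030855

2.665903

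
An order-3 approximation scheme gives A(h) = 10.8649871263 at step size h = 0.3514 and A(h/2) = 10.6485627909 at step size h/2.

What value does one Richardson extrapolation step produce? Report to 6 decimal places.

Error is O(h^3); halving h shrinks it by 2^3 = 8.
8×10.6485627909 − 10.8649871263 = 74.3235152009
Denominator 8 − 1 = 7.
Extrapolated: 74.3235152009 / 7 = 10.6176450287
Shift from A(h/2): −0.0309177622.

10.617645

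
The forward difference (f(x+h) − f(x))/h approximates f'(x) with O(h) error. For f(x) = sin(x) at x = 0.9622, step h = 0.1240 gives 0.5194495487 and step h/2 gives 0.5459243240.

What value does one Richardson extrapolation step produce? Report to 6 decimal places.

0.572399

Method order is 1; weight 2^1 = 2.
2*0.5459243240 = 1.0918486480; 1.0918486480 − 0.5194495487 = 0.5723990993
(2*0.5459243240 − 0.5194495487)/(2 − 1) = 0.5723990993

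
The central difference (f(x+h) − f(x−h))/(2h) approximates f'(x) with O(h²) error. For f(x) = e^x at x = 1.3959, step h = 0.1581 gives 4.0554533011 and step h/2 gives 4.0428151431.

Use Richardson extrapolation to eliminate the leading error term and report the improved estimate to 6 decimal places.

4.038602

With r = 2 the leading error scales as h^2, so the weight is 2^2 = 4.
Top: 4(4.0428151431) − (4.0554533011) = 12.1158072713
Divide by 2^2 − 1 = 3.
Result: 4.0386024238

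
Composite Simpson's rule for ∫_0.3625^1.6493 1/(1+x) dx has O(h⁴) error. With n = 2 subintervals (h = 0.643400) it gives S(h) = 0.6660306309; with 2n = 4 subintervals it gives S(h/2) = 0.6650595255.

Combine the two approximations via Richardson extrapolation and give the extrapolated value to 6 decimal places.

The method has order 4: 2^4 = 16.
A(h/2) − A(h) = 0.6650595255 − 0.6660306309 = -0.0009711054
Divide by 2^4 − 1 = 15: (-0.0009711054)/15 = -0.0000647404
R = 0.6650595255 − 0.0000647404 = 0.6649947851

0.664995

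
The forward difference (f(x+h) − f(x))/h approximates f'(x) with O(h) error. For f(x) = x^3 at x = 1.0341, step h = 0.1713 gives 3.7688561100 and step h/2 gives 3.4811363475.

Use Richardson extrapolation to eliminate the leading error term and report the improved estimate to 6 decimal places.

r = 1, so 2^r = 2.
Difference of the inputs: 3.4811363475 − 3.7688561100 = -0.2877197625
Divide by 2^1 − 1 = 1: (-0.2877197625)/1 = -0.2877197625
R = A(h/2) + (A(h/2) − A(h))/1 = 3.4811363475 − 0.2877197625 = 3.1934165850
Gap between inputs: 2.877e-01; correction applied: −0.2877197625.

3.193417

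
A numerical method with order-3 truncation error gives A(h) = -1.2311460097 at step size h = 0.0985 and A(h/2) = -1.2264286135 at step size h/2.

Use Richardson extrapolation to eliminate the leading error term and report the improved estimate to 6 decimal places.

-1.225755

Method order is 3; weight 2^3 = 8.
Top: 8(-1.2264286135) − (-1.2311460097) = -8.5802828983
Extrapolated: (-8.5802828983) / 7 = -1.2257546998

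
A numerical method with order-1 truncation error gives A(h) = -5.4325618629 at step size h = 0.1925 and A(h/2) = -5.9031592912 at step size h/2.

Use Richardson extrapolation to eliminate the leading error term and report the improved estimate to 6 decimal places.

-6.373757

Leading term ∝ h^1; use weight 2 = 2^1.
Numerator 2 × A(h/2) − A(h) = 2 × (-5.9031592912) − (-5.4325618629) = -6.3737567195
(-6.3737567195) ÷ 1 = -6.3737567195
Gap between inputs: 4.706e-01; correction applied: −0.4705974283.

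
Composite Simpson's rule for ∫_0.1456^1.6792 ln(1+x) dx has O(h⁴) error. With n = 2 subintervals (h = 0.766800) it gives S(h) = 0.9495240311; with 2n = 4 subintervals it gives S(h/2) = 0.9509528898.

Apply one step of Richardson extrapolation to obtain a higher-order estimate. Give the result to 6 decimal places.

Order 4 gives 2^r = 16 and 2^r − 1 = 15.
A(h/2) − A(h) = 0.9509528898 − 0.9495240311 = 0.0014288587
Correction (A(h/2) − A(h))/(16 − 1) = 0.0014288587/15 = 0.0000952572
R = A(h/2) + (A(h/2) − A(h))/15 = 0.9509528898 + 0.0000952572 = 0.9510481470
Shift from A(h/2): +0.0000952572.

0.951048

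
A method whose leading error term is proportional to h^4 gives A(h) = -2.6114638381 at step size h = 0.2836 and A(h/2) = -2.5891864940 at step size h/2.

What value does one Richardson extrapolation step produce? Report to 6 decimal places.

-2.587701

The method has order 4: 2^4 = 16.
Top: 16(-2.5891864940) − (-2.6114638381) = -38.8155200659
(16·(-2.5891864940) − (-2.6114638381))/(16 − 1) = -2.5877013377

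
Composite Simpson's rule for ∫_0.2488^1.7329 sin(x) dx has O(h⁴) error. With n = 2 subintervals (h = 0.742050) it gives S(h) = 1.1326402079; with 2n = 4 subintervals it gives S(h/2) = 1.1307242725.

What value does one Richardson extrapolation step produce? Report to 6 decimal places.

Method order is 4; weight 2^4 = 16.
16*1.1307242725 − 1.1326402079 = 16.9589481521
R = 16.9589481521/15 = 1.1305965435

1.130597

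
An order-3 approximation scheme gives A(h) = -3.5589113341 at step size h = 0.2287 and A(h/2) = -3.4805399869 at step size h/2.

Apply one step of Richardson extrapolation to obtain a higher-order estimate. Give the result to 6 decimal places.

Error is O(h^3); halving h shrinks it by 2^3 = 8.
Numerator 8*A(h/2) − A(h) = 8*(-3.4805399869) − (-3.5589113341) = -24.2854085611
(8*(-3.4805399869) − (-3.5589113341))/(8 − 1) = -3.4693440802

-3.469344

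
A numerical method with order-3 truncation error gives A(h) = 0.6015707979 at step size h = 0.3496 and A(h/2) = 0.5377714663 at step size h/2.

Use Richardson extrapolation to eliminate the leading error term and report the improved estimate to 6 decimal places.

Leading term ∝ h^3; use weight 8 = 2^3.
A(h/2) − A(h) = 0.5377714663 − 0.6015707979 = -0.0637993316
Divide by 2^3 − 1 = 7: (-0.0637993316)/7 = -0.0091141902
R = A(h/2) + (A(h/2) − A(h))/7 = 0.5377714663 − 0.0091141902 = 0.5286572761

0.528657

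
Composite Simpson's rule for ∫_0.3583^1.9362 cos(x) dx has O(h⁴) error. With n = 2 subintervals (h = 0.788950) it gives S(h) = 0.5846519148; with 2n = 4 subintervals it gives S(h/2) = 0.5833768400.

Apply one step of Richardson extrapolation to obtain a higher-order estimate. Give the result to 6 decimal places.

0.583292

Error is O(h^4); halving h shrinks it by 2^4 = 16.
Numerator 16 × A(h/2) − A(h) = 16 × 0.5833768400 − 0.5846519148 = 8.7493775252
(16 × 0.5833768400 − 0.5846519148)/(16 − 1) = 0.5832918350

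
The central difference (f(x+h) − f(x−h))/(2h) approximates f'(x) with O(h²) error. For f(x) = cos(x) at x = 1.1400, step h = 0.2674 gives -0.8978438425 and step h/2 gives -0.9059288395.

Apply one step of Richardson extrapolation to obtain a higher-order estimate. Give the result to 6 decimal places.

Order 2 gives 2^r = 4 and 2^r − 1 = 3.
Difference of the inputs: -0.9059288395 − (-0.8978438425) = -0.0080849970
Correction (A(h/2) − A(h))/(4 − 1) = (-0.0080849970)/3 = -0.0026949990
R = A(h/2) + (A(h/2) − A(h))/3 = -0.9059288395 − 0.0026949990 = -0.9086238385

-0.908624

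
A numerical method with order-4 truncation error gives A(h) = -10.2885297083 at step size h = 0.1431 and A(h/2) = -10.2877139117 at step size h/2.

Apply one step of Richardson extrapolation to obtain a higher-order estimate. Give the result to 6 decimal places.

-10.287660

Leading term ∝ h^4; use weight 16 = 2^4.
16×(-10.2877139117) = -164.6034225872; (-164.6034225872) − (-10.2885297083) = -154.3148928789
Denominator 16 − 1 = 15.
Result: -10.2876595253
Shift from A(h/2): +0.0000543864.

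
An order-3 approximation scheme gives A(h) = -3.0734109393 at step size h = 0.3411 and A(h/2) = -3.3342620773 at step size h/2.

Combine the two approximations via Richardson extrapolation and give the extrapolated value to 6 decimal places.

The method has order 3: 2^3 = 8.
8×(-3.3342620773) = -26.6740966184; (-26.6740966184) − (-3.0734109393) = -23.6006856791
Extrapolated: (-23.6006856791) / 7 = -3.3715265256

-3.371527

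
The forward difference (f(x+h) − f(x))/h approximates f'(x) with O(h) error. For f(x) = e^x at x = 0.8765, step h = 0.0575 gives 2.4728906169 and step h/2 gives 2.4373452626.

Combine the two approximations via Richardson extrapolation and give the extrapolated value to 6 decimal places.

2.401800

Error is O(h^1); halving h shrinks it by 2^1 = 2.
Top: 2(2.4373452626) − (2.4728906169) = 2.4017999083
Divide by 2^1 − 1 = 1.
2.4017999083 ÷ 1 = 2.4017999083
Gap between inputs: 3.555e-02; correction applied: −0.0355453543.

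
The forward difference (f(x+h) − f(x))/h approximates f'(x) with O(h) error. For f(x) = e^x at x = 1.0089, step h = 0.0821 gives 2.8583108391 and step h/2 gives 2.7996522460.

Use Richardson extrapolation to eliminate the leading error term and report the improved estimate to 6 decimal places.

Method order is 1; weight 2^1 = 2.
2 × 2.7996522460 − 2.8583108391 = 2.7409936529
2.7409936529 ÷ 1 = 2.7409936529

2.740994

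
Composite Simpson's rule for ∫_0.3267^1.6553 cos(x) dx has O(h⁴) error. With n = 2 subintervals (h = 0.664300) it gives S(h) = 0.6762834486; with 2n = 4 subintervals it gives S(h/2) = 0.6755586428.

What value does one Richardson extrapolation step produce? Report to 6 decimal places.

Leading term ∝ h^4; use weight 16 = 2^4.
16·0.6755586428 = 10.8089382848; 10.8089382848 − 0.6762834486 = 10.1326548362
Denominator 16 − 1 = 15.
So the Richardson estimate is 0.6755103224.
Shift from A(h/2): −0.0000483204.

0.675510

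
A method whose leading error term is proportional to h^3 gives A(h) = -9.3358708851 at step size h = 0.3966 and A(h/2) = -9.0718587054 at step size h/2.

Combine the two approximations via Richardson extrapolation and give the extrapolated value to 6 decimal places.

-9.034143

Leading term ∝ h^3; use weight 8 = 2^3.
2^3·A(h/2) = -72.5748696432; minus A(h) gives -63.2389987581.
R = (-63.2389987581)/7 = -9.0341426797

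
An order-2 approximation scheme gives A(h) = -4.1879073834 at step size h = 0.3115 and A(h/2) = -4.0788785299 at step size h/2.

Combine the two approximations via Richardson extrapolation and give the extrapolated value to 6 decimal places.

-4.042536

Order 2 gives 2^r = 4 and 2^r − 1 = 3.
Top: 4(-4.0788785299) − (-4.1879073834) = -12.1276067362
(-12.1276067362) ÷ 3 = -4.0425355787
Shift from A(h/2): +0.0363429512.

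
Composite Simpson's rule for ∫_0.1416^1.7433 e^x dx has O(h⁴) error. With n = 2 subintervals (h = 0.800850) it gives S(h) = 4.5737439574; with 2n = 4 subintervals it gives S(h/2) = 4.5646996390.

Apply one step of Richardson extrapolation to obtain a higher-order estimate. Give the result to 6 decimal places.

With r = 4 the leading error scales as h^4, so the weight is 2^4 = 16.
Difference of the inputs: 4.5646996390 − 4.5737439574 = -0.0090443184
Divide by 2^4 − 1 = 15: (-0.0090443184)/15 = -0.0006029546
R = 4.5646996390 − 0.0006029546 = 4.5640966844

4.564097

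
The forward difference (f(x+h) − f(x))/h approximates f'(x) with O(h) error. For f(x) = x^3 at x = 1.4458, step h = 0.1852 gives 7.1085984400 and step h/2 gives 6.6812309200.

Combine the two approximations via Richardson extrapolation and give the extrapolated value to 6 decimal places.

6.253863

Method order is 1; weight 2^1 = 2.
2 × 6.6812309200 = 13.3624618400; 13.3624618400 − 7.1085984400 = 6.2538634000
Divide by 2^1 − 1 = 1.
So the Richardson estimate is 6.2538634000.
Shift from A(h/2): −0.4273675200.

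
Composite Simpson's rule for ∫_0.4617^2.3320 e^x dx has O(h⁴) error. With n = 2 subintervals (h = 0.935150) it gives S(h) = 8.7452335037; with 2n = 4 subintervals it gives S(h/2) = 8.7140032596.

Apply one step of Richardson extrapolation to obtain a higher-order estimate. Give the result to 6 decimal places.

Order 4 gives 2^r = 16 and 2^r − 1 = 15.
Weighted: 139.4240521536 − 8.7452335037 = 130.6788186499
Denominator 16 − 1 = 15.
Extrapolated: 130.6788186499 / 15 = 8.7119212433
Gap between inputs: 3.123e-02; correction applied: −0.0020820163.

8.711921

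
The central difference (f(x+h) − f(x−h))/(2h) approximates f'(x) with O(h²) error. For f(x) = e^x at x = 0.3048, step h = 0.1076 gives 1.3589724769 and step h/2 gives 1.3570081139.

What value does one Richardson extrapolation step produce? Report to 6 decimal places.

1.356353

r = 2: numerator weight 4, denominator 3.
2^2·A(h/2) = 5.4280324556; minus A(h) gives 4.0690599787.
R = 4.0690599787/3 = 1.3563533262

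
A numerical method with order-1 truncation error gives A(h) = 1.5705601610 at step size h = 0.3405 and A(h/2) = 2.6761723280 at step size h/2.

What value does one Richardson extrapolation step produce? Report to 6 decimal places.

The method has order 1: 2^1 = 2.
Difference of the inputs: 2.6761723280 − 1.5705601610 = 1.1056121670
Divide by 2^1 − 1 = 1: 1.1056121670/1 = 1.1056121670
R = 2.6761723280 + 1.1056121670 = 3.7817844950

3.781784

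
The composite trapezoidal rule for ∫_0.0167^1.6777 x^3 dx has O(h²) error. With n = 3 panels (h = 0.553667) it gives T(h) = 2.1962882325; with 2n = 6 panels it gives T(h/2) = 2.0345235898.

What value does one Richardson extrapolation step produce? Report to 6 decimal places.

Method order is 2; weight 2^2 = 4.
4 × 2.0345235898 = 8.1380943592; subtract 2.1962882325 → 5.9418061267
Divide by 2^2 − 1 = 3.
R = 5.9418061267/3 = 1.9806020422

1.980602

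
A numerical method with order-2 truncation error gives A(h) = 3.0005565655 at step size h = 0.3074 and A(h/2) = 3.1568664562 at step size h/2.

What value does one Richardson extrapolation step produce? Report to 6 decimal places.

With r = 2 the leading error scales as h^2, so the weight is 2^2 = 4.
2^2·A(h/2) = 12.6274658248; minus A(h) gives 9.6269092593.
Divide by 2^2 − 1 = 3.
Extrapolated: 9.6269092593 / 3 = 3.2089697531

3.208970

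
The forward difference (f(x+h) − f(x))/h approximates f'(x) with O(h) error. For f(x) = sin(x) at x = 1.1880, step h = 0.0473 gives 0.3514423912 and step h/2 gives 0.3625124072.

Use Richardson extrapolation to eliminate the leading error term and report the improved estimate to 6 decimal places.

0.373582

With r = 1 the leading error scales as h^1, so the weight is 2^1 = 2.
Weighted: 0.7250248144 − 0.3514423912 = 0.3735824232
Divide by 2^1 − 1 = 1.
So the Richardson estimate is 0.3735824232.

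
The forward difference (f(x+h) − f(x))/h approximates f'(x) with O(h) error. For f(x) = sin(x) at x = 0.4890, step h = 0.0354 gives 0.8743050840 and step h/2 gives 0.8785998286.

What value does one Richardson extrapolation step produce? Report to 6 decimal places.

r = 1, so 2^r = 2.
Numerator 2 × A(h/2) − A(h) = 2 × 0.8785998286 − 0.8743050840 = 0.8828945732
Divide by 2^1 − 1 = 1.
Result: 0.8828945732
Shift from A(h/2): +0.0042947446.

0.882895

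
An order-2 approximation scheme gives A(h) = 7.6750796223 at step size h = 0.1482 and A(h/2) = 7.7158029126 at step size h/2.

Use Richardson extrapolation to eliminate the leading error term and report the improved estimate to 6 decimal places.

Method order is 2; weight 2^2 = 4.
4*7.7158029126 − 7.6750796223 = 23.1881320281
23.1881320281 ÷ 3 = 7.7293773427

7.729377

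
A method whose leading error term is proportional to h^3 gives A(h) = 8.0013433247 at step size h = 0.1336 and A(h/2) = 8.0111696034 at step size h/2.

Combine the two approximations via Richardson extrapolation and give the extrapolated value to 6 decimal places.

r = 3, so 2^r = 8.
A(h/2) − A(h) = 8.0111696034 − 8.0013433247 = 0.0098262787
Divide by 2^3 − 1 = 7: 0.0098262787/7 = 0.0014037541
R = 8.0111696034 + 0.0014037541 = 8.0125733575

8.012573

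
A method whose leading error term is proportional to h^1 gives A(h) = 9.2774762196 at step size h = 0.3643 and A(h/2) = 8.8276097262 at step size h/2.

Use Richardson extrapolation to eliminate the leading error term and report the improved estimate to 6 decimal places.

Error is O(h^1); halving h shrinks it by 2^1 = 2.
2·8.8276097262 − 9.2774762196 = 8.3777432328
Extrapolated: 8.3777432328 / 1 = 8.3777432328
Gap between inputs: 4.499e-01; correction applied: −0.4498664934.

8.377743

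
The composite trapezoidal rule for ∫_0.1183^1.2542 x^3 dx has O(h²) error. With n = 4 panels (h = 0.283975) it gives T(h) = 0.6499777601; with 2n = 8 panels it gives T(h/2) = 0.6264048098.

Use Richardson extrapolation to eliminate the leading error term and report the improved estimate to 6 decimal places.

0.618547

r = 2: numerator weight 4, denominator 3.
Top: 4(0.6264048098) − (0.6499777601) = 1.8556414791
Extrapolated: 1.8556414791 / 3 = 0.6185471597
Gap between inputs: 2.357e-02; correction applied: −0.0078576501.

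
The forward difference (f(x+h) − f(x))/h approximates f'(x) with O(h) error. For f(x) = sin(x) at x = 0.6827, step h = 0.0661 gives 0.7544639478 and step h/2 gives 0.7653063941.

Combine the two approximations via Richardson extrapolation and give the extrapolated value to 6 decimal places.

0.776149

r = 1, so 2^r = 2.
Top: 2(0.7653063941) − (0.7544639478) = 0.7761488404
Denominator 2 − 1 = 1.
Extrapolated: 0.7761488404 / 1 = 0.7761488404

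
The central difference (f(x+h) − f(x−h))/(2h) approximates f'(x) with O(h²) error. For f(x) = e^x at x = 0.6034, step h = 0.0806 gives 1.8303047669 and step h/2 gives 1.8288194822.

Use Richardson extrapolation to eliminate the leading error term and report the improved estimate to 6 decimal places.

With r = 2 the leading error scales as h^2, so the weight is 2^2 = 4.
4·1.8288194822 = 7.3152779288; subtract 1.8303047669 → 5.4849731619
R = 5.4849731619/3 = 1.8283243873

1.828324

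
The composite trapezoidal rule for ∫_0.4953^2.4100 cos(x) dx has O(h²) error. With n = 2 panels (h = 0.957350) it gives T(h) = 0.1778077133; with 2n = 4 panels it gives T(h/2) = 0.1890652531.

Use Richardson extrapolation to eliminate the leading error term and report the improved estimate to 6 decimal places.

0.192818

Leading term ∝ h^2; use weight 4 = 2^2.
2^2*A(h/2) = 0.7562610124; minus A(h) gives 0.5784532991.
R = 0.5784532991/3 = 0.1928177664
Shift from A(h/2): +0.0037525133.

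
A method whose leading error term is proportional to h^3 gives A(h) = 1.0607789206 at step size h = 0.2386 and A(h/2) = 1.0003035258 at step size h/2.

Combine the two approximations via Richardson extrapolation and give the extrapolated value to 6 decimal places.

0.991664

With r = 3 the leading error scales as h^3, so the weight is 2^3 = 8.
8*1.0003035258 − 1.0607789206 = 6.9416492858
Denominator 8 − 1 = 7.
R = 6.9416492858/7 = 0.9916641837
Correction |R − A(h/2)| = 8.639e-03; gap |A(h/2) − A(h)| = 6.048e-02.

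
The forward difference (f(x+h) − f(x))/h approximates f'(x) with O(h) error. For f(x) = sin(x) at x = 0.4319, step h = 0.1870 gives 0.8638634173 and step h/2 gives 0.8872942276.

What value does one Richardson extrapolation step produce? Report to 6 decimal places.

The method has order 1: 2^1 = 2.
Numerator 2×A(h/2) − A(h) = 2×0.8872942276 − 0.8638634173 = 0.9107250379
R = 0.9107250379/1 = 0.9107250379

0.910725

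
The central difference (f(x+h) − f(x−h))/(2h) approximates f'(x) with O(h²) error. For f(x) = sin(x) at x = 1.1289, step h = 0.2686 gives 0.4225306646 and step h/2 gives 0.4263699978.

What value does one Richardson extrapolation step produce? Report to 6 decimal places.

0.427650

r = 2: numerator weight 4, denominator 3.
Weighted: 1.7054799912 − 0.4225306646 = 1.2829493266
1.2829493266 ÷ 3 = 0.4276497755
Gap between inputs: 3.839e-03; correction applied: +0.0012797777.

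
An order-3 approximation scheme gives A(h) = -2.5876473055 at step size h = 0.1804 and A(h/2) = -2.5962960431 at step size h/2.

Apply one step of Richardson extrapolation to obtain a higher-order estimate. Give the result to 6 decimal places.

-2.597532

Order 3 gives 2^r = 8 and 2^r − 1 = 7.
2^3 × A(h/2) = -20.7703683448; minus A(h) gives -18.1827210393.
Divide by 2^3 − 1 = 7.
Extrapolated: (-18.1827210393) / 7 = -2.5975315770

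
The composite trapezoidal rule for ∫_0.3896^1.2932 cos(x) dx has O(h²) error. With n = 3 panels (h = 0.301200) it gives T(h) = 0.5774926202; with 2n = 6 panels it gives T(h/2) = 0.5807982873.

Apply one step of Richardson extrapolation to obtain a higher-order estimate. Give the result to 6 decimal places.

Leading term ∝ h^2; use weight 4 = 2^2.
4*0.5807982873 − 0.5774926202 = 1.7457005290
Denominator 4 − 1 = 3.
(4*0.5807982873 − 0.5774926202)/(4 − 1) = 0.5819001763
Shift from A(h/2): +0.0011018890.

0.581900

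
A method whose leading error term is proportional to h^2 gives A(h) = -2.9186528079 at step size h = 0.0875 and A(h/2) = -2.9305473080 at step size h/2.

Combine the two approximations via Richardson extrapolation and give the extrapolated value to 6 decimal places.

-2.934512

With r = 2 the leading error scales as h^2, so the weight is 2^2 = 4.
Top: 4(-2.9305473080) − (-2.9186528079) = -8.8035364241
Denominator 4 − 1 = 3.
Result: -2.9345121414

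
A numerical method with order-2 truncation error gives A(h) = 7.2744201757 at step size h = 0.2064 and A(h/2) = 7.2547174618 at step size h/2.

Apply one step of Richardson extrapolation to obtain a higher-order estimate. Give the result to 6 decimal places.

With r = 2 the leading error scales as h^2, so the weight is 2^2 = 4.
4*7.2547174618 = 29.0188698472; subtract 7.2744201757 → 21.7444496715
21.7444496715 ÷ 3 = 7.2481498905
Correction |R − A(h/2)| = 6.568e-03; gap |A(h/2) − A(h)| = 1.970e-02.

7.248150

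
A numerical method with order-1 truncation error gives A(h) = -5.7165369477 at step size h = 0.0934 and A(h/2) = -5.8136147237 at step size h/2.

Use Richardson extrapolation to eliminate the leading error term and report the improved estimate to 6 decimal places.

r = 1: numerator weight 2, denominator 1.
2^1*A(h/2) = -11.6272294474; minus A(h) gives -5.9106924997.
(2*(-5.8136147237) − (-5.7165369477))/(2 − 1) = -5.9106924997
Shift from A(h/2): −0.0970777760.

-5.910692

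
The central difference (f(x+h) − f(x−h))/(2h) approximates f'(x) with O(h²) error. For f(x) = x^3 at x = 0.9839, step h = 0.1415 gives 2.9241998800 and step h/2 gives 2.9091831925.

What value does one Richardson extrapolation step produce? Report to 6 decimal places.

Method order is 2; weight 2^2 = 4.
4 × 2.9091831925 = 11.6367327700; 11.6367327700 − 2.9241998800 = 8.7125328900
Extrapolated: 8.7125328900 / 3 = 2.9041776300
Gap between inputs: 1.502e-02; correction applied: −0.0050055625.

2.904178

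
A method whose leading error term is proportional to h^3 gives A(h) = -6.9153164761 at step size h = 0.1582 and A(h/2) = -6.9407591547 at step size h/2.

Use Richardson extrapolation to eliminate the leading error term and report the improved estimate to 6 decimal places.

r = 3, so 2^r = 8.
A(h/2) − A(h) = -6.9407591547 − (-6.9153164761) = -0.0254426786
Divide by 2^3 − 1 = 7: (-0.0254426786)/7 = -0.0036346684
R = A(h/2) + (A(h/2) − A(h))/7 = -6.9407591547 − 0.0036346684 = -6.9443938231
Correction |R − A(h/2)| = 3.635e-03; gap |A(h/2) − A(h)| = 2.544e-02.

-6.944394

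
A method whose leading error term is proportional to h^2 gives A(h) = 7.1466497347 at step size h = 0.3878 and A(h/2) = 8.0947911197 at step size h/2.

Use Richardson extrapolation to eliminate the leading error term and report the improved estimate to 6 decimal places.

With r = 2 the leading error scales as h^2, so the weight is 2^2 = 4.
2^2×A(h/2) = 32.3791644788; minus A(h) gives 25.2325147441.
Extrapolated: 25.2325147441 / 3 = 8.4108382480

8.410838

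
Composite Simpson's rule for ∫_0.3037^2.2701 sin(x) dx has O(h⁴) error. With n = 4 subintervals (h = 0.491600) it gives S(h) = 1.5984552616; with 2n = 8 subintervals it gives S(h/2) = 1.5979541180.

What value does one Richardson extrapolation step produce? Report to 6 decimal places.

Order 4 gives 2^r = 16 and 2^r − 1 = 15.
2^4×A(h/2) = 25.5672658880; minus A(h) gives 23.9688106264.
R = 23.9688106264/15 = 1.5979207084
Correction |R − A(h/2)| = 3.341e-05; gap |A(h/2) − A(h)| = 5.011e-04.

1.597921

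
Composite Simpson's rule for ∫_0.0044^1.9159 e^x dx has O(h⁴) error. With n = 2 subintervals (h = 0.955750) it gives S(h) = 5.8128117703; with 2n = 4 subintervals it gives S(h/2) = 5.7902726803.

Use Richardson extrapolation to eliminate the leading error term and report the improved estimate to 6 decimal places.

5.788770

Error is O(h^4); halving h shrinks it by 2^4 = 16.
16·5.7902726803 − 5.8128117703 = 86.8315511145
Denominator 16 − 1 = 15.
So the Richardson estimate is 5.7887700743.
Correction |R − A(h/2)| = 1.503e-03; gap |A(h/2) − A(h)| = 2.254e-02.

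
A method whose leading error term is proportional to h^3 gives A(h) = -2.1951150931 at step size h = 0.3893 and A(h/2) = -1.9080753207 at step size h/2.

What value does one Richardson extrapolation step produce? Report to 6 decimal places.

-1.867070

Method order is 3; weight 2^3 = 8.
8*(-1.9080753207) = -15.2646025656; subtract (-2.1951150931) → -13.0694874725
(8*(-1.9080753207) − (-2.1951150931))/(8 − 1) = -1.8670696389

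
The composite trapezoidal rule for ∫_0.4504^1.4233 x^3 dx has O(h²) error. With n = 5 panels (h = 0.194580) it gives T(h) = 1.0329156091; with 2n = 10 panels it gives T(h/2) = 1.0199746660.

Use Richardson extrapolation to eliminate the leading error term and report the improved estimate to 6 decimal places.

1.015661

Method order is 2; weight 2^2 = 4.
4×1.0199746660 − 1.0329156091 = 3.0469830549
R = 3.0469830549/3 = 1.0156610183
Shift from A(h/2): −0.0043136477.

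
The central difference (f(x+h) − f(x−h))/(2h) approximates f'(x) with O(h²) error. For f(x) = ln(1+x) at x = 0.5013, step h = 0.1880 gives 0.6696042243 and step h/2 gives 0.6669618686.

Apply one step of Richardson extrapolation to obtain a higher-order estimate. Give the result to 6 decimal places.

0.666081

Method order is 2; weight 2^2 = 4.
4×0.6669618686 = 2.6678474744; 2.6678474744 − 0.6696042243 = 1.9982432501
(4×0.6669618686 − 0.6696042243)/(4 − 1) = 0.6660810834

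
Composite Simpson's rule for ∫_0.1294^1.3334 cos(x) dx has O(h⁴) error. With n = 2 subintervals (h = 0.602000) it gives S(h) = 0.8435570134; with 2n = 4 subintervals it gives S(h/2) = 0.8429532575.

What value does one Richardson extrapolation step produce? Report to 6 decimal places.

r = 4: numerator weight 16, denominator 15.
16 × 0.8429532575 = 13.4872521200; subtract 0.8435570134 → 12.6436951066
Denominator 16 − 1 = 15.
(16 × 0.8429532575 − 0.8435570134)/(16 − 1) = 0.8429130071

0.842913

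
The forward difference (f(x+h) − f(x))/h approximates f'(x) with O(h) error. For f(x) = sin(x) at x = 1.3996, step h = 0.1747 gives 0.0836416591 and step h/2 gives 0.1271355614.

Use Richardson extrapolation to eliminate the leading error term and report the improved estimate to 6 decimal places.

0.170629

Leading term ∝ h^1; use weight 2 = 2^1.
2·0.1271355614 − 0.0836416591 = 0.1706294637
(2·0.1271355614 − 0.0836416591)/(2 − 1) = 0.1706294637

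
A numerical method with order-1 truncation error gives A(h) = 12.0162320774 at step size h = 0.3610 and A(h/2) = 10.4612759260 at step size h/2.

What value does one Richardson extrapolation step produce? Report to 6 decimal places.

8.906320

Error is O(h^1); halving h shrinks it by 2^1 = 2.
2*10.4612759260 = 20.9225518520; 20.9225518520 − 12.0162320774 = 8.9063197746
(2*10.4612759260 − 12.0162320774)/(2 − 1) = 8.9063197746
Shift from A(h/2): −1.5549561514.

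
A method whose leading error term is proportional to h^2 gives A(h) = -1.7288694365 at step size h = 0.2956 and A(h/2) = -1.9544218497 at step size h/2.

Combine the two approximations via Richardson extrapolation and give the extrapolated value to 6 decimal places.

-2.029606

r = 2, so 2^r = 4.
Numerator 4*A(h/2) − A(h) = 4*(-1.9544218497) − (-1.7288694365) = -6.0888179623
Denominator 4 − 1 = 3.
R = (-6.0888179623)/3 = -2.0296059874
Gap between inputs: 2.256e-01; correction applied: −0.0751841377.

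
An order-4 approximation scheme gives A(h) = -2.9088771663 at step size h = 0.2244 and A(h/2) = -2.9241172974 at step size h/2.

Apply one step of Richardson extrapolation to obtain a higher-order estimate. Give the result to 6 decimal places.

Method order is 4; weight 2^4 = 16.
16·(-2.9241172974) = -46.7858767584; (-46.7858767584) − (-2.9088771663) = -43.8769995921
Divide by 2^4 − 1 = 15.
(16·(-2.9241172974) − (-2.9088771663))/(16 − 1) = -2.9251333061

-2.925133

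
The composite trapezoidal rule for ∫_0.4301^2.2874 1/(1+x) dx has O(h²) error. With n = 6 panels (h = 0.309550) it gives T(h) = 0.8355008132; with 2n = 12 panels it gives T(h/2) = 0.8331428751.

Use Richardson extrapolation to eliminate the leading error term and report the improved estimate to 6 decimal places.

0.832357

Method order is 2; weight 2^2 = 4.
Numerator 4·A(h/2) − A(h) = 4·0.8331428751 − 0.8355008132 = 2.4970706872
Denominator 4 − 1 = 3.
2.4970706872 ÷ 3 = 0.8323568957
Shift from A(h/2): −0.0007859794.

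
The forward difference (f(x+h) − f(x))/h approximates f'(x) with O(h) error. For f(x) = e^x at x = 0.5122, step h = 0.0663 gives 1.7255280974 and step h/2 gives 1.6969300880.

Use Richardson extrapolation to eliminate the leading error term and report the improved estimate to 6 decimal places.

Order 1 gives 2^r = 2 and 2^r − 1 = 1.
2 × 1.6969300880 − 1.7255280974 = 1.6683320786
Denominator 2 − 1 = 1.
So the Richardson estimate is 1.6683320786.
Shift from A(h/2): −0.0285980094.

1.668332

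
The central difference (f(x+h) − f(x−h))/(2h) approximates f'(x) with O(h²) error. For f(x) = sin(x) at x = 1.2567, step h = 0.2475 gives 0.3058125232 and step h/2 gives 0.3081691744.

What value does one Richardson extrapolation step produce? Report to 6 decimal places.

0.308955

Leading term ∝ h^2; use weight 4 = 2^2.
Difference of the inputs: 0.3081691744 − 0.3058125232 = 0.0023566512
Divide by 2^2 − 1 = 3: 0.0023566512/3 = 0.0007855504
R = 0.3081691744 + 0.0007855504 = 0.3089547248
Gap between inputs: 2.357e-03; correction applied: +0.0007855504.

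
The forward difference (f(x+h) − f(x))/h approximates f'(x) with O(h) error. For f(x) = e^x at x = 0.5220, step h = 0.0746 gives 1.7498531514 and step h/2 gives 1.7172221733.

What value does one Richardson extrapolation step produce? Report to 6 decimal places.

Leading term ∝ h^1; use weight 2 = 2^1.
2·1.7172221733 = 3.4344443466; 3.4344443466 − 1.7498531514 = 1.6845911952
Denominator 2 − 1 = 1.
Extrapolated: 1.6845911952 / 1 = 1.6845911952
Correction |R − A(h/2)| = 3.263e-02; gap |A(h/2) − A(h)| = 3.263e-02.

1.684591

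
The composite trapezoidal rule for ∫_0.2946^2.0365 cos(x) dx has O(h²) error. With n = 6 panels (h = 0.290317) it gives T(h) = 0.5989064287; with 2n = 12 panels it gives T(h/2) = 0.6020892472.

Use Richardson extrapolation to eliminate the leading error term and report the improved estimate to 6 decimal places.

0.603150

Order 2 gives 2^r = 4 and 2^r − 1 = 3.
2^2 × A(h/2) = 2.4083569888; minus A(h) gives 1.8094505601.
Denominator 4 − 1 = 3.
(4 × 0.6020892472 − 0.5989064287)/(4 − 1) = 0.6031501867
Gap between inputs: 3.183e-03; correction applied: +0.0010609395.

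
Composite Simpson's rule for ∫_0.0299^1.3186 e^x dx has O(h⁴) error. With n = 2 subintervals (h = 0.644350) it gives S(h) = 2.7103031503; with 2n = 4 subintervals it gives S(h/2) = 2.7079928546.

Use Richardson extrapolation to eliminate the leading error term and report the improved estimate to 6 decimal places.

2.707839

Error is O(h^4); halving h shrinks it by 2^4 = 16.
Top: 16(2.7079928546) − (2.7103031503) = 40.6175825233
Extrapolated: 40.6175825233 / 15 = 2.7078388349
Gap between inputs: 2.310e-03; correction applied: −0.0001540197.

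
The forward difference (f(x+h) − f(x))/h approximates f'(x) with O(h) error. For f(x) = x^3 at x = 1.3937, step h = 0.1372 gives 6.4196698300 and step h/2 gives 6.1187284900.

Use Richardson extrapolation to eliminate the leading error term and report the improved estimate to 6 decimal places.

5.817787

Error is O(h^1); halving h shrinks it by 2^1 = 2.
Weighted: 12.2374569800 − 6.4196698300 = 5.8177871500
Divide by 2^1 − 1 = 1.
Extrapolated: 5.8177871500 / 1 = 5.8177871500
Gap between inputs: 3.009e-01; correction applied: −0.3009413400.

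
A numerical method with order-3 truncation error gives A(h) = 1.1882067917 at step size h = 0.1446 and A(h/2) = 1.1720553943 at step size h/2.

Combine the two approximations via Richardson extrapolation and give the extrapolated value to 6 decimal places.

r = 3: numerator weight 8, denominator 7.
Numerator 8×A(h/2) − A(h) = 8×1.1720553943 − 1.1882067917 = 8.1882363627
8.1882363627 ÷ 7 = 1.1697480518
Gap between inputs: 1.615e-02; correction applied: −0.0023073425.

1.169748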